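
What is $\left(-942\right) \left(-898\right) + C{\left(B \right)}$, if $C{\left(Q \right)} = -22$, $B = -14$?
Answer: $845894$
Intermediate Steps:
$\left(-942\right) \left(-898\right) + C{\left(B \right)} = \left(-942\right) \left(-898\right) - 22 = 845916 - 22 = 845894$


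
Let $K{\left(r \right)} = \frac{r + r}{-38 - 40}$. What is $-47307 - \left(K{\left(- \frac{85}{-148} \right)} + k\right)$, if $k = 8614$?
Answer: $- \frac{322775927}{5772} \approx -55921.0$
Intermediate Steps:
$K{\left(r \right)} = - \frac{r}{39}$ ($K{\left(r \right)} = \frac{2 r}{-78} = 2 r \left(- \frac{1}{78}\right) = - \frac{r}{39}$)
$-47307 - \left(K{\left(- \frac{85}{-148} \right)} + k\right) = -47307 - \left(- \frac{\left(-85\right) \frac{1}{-148}}{39} + 8614\right) = -47307 - \left(- \frac{\left(-85\right) \left(- \frac{1}{148}\right)}{39} + 8614\right) = -47307 - \left(\left(- \frac{1}{39}\right) \frac{85}{148} + 8614\right) = -47307 - \left(- \frac{85}{5772} + 8614\right) = -47307 - \frac{49719923}{5772} = - \frac{322775927}{5772}$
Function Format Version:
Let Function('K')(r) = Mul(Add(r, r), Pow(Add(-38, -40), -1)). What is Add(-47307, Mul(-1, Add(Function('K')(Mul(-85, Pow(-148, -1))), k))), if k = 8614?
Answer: Rational(-322775927, 5772) ≈ -55921.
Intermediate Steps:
Function('K')(r) = Mul(Rational(-1, 39), r) (Function('K')(r) = Mul(Mul(2, r), Pow(-78, -1)) = Mul(Mul(2, r), Rational(-1, 78)) = Mul(Rational(-1, 39), r))
Add(-47307, Mul(-1, Add(Function('K')(Mul(-85, Pow(-148, -1))), k))) = Add(-47307, Mul(-1, Add(Mul(Rational(-1, 39), Mul(-85, Pow(-148, -1))), 8614))) = Add(-47307, Mul(-1, Add(Mul(Rational(-1, 39), Mul(-85, Rational(-1, 148))), 8614))) = Add(-47307, Mul(-1, Add(Mul(Rational(-1, 39), Rational(85, 148)), 8614))) = Add(-47307, Mul(-1, Add(Rational(-85, 5772), 8614))) = Add(-47307, Mul(-1, Rational(49719923, 5772))) = Add(-47307, Rational(-49719923, 5772)) = Rational(-322775927, 5772)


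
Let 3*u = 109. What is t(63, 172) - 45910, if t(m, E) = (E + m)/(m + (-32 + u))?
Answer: -9273115/202 ≈ -45907.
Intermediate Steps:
u = 109/3 (u = (1/3)*109 = 109/3 ≈ 36.333)
t(m, E) = (E + m)/(13/3 + m) (t(m, E) = (E + m)/(m + (-32 + 109/3)) = (E + m)/(m + 13/3) = (E + m)/(13/3 + m))
t(63, 172) - 45910 = 3*(172 + 63)/(13 + 3*63) - 45910 = 3*235/(13 + 189) - 45910 = 3*235/202 - 45910 = 3*(1/202)*235 - 45910 = 705/202 - 45910 = -9273115/202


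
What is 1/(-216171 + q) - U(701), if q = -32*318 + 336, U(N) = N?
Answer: -158433712/226011 ≈ -701.00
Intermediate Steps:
q = -9840 (q = -10176 + 336 = -9840)
1/(-216171 + q) - U(701) = 1/(-216171 - 9840) - 1*701 = 1/(-226011) - 701 = -1/226011 - 701 = -158433712/226011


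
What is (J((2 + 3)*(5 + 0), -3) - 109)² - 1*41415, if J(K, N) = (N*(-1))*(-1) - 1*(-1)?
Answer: -29094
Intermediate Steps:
J(K, N) = 1 + N (J(K, N) = -N*(-1) + 1 = N + 1 = 1 + N)
(J((2 + 3)*(5 + 0), -3) - 109)² - 1*41415 = ((1 - 3) - 109)² - 1*41415 = (-2 - 109)² - 41415 = (-111)² - 41415 = 12321 - 41415 = -29094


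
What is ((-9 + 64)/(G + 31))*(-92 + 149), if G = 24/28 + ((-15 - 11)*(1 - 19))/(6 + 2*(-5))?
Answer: -21945/596 ≈ -36.820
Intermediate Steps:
G = -813/7 (G = 24*(1/28) + (-26*(-18))/(6 - 10) = 6/7 + 468/(-4) = 6/7 + 468*(-¼) = 6/7 - 117 = -813/7 ≈ -116.14)
((-9 + 64)/(G + 31))*(-92 + 149) = ((-9 + 64)/(-813/7 + 31))*(-92 + 149) = (55/(-596/7))*57 = (55*(-7/596))*57 = -385/596*57 = -21945/596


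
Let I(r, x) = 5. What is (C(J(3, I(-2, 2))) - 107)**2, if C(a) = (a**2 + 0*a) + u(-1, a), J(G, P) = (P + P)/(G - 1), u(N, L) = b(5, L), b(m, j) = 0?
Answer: 6724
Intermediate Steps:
u(N, L) = 0
J(G, P) = 2*P/(-1 + G) (J(G, P) = (2*P)/(-1 + G) = 2*P/(-1 + G))
C(a) = a**2 (C(a) = (a**2 + 0*a) + 0 = (a**2 + 0) + 0 = a**2 + 0 = a**2)
(C(J(3, I(-2, 2))) - 107)**2 = ((2*5/(-1 + 3))**2 - 107)**2 = ((2*5/2)**2 - 107)**2 = ((2*5*(1/2))**2 - 107)**2 = (5**2 - 107)**2 = (25 - 107)**2 = (-82)**2 = 6724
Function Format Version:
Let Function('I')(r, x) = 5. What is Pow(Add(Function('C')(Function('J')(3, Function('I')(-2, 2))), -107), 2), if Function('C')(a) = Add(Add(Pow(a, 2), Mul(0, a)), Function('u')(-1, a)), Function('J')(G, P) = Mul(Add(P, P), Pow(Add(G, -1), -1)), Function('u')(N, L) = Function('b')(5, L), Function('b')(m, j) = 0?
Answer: 6724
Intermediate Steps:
Function('u')(N, L) = 0
Function('J')(G, P) = Mul(2, P, Pow(Add(-1, G), -1)) (Function('J')(G, P) = Mul(Mul(2, P), Pow(Add(-1, G), -1)) = Mul(2, P, Pow(Add(-1, G), -1)))
Function('C')(a) = Pow(a, 2) (Function('C')(a) = Add(Add(Pow(a, 2), Mul(0, a)), 0) = Add(Add(Pow(a, 2), 0), 0) = Add(Pow(a, 2), 0) = Pow(a, 2))
Pow(Add(Function('C')(Function('J')(3, Function('I')(-2, 2))), -107), 2) = Pow(Add(Pow(Mul(2, 5, Pow(Add(-1, 3), -1)), 2), -107), 2) = Pow(Add(Pow(Mul(2, 5, Pow(2, -1)), 2), -107), 2) = Pow(Add(Pow(Mul(2, 5, Rational(1, 2)), 2), -107), 2) = Pow(Add(Pow(5, 2), -107), 2) = Pow(Add(25, -107), 2) = Pow(-82, 2) = 6724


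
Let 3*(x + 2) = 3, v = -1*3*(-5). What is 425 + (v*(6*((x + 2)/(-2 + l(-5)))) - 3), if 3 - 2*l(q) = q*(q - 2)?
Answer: 417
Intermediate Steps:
l(q) = 3/2 - q*(-2 + q)/2 (l(q) = 3/2 - q*(q - 2)/2 = 3/2 - q*(-2 + q)/2)
v = 15 (v = -3*(-5) = 15)
x = -1 (x = -2 + (1/3)*3 = -2 + 1 = -1)
425 + (v*(6*((x + 2)/(-2 + l(-5)))) - 3) = 425 + (15*(6*((-1 + 2)/(-2 + (3/2 - 5 - 1/2*(-5)**2)))) - 3) = 425 + (15*(6*(1/(-2 + (3/2 - 5 - 1/2*25)))) - 3) = 425 + (15*(6*(1/(-2 + (3/2 - 5 - 25/2)))) - 3) = 425 + (15*(6*(1/(-2 - 16))) - 3) = 425 + (15*(6*(1/(-18))) - 3) = 425 + (15*(6*(1*(-1/18))) - 3) = 425 + (15*(6*(-1/18)) - 3) = 425 + (15*(-1/3) - 3) = 425 + (-5 - 3) = 425 - 8 = 417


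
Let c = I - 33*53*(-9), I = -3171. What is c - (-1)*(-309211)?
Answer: -296641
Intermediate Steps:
c = 12570 (c = -3171 - 33*53*(-9) = -3171 - 1749*(-9) = -3171 - 1*(-15741) = -3171 + 15741 = 12570)
c - (-1)*(-309211) = 12570 - (-1)*(-309211) = 12570 - 1*309211 = 12570 - 309211 = -296641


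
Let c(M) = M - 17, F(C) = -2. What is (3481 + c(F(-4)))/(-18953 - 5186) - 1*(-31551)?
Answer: 761606127/24139 ≈ 31551.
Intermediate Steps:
c(M) = -17 + M
(3481 + c(F(-4)))/(-18953 - 5186) - 1*(-31551) = (3481 + (-17 - 2))/(-18953 - 5186) - 1*(-31551) = (3481 - 19)/(-24139) + 31551 = 3462*(-1/24139) + 31551 = -3462/24139 + 31551 = 761606127/24139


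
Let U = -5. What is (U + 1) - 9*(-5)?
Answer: 41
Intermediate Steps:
(U + 1) - 9*(-5) = (-5 + 1) - 9*(-5) = -4 + 45 = 41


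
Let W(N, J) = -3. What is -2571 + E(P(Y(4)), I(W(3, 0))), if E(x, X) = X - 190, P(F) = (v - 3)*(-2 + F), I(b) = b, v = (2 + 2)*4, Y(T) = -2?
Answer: -2764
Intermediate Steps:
v = 16 (v = 4*4 = 16)
P(F) = -26 + 13*F (P(F) = (16 - 3)*(-2 + F) = 13*(-2 + F) = -26 + 13*F)
E(x, X) = -190 + X
-2571 + E(P(Y(4)), I(W(3, 0))) = -2571 + (-190 - 3) = -2571 - 193 = -2764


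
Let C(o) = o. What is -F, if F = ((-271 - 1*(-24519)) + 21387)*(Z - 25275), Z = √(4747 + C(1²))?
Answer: 1153424625 - 91270*√1187 ≈ 1.1503e+9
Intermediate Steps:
Z = 2*√1187 (Z = √(4747 + 1²) = √(4747 + 1) = √4748 = 2*√1187 ≈ 68.906)
F = -1153424625 + 91270*√1187 (F = ((-271 - 1*(-24519)) + 21387)*(2*√1187 - 25275) = ((-271 + 24519) + 21387)*(-25275 + 2*√1187) = (24248 + 21387)*(-25275 + 2*√1187) = 45635*(-25275 + 2*√1187) = -1153424625 + 91270*√1187 ≈ -1.1503e+9)
-F = -(-1153424625 + 91270*√1187) = 1153424625 - 91270*√1187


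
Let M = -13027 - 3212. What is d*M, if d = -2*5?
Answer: 162390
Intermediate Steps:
M = -16239
d = -10
d*M = -10*(-16239) = 162390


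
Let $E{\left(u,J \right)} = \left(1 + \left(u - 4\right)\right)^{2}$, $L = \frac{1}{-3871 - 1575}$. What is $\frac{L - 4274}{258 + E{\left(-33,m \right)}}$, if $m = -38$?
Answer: $- \frac{7758735}{2821028} \approx -2.7503$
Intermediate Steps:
$L = - \frac{1}{5446}$ ($L = \frac{1}{-5446} = - \frac{1}{5446} \approx -0.00018362$)
$E{\left(u,J \right)} = \left(-3 + u\right)^{2}$ ($E{\left(u,J \right)} = \left(1 + \left(u - 4\right)\right)^{2} = \left(1 + \left(-4 + u\right)\right)^{2} = \left(-3 + u\right)^{2}$)
$\frac{L - 4274}{258 + E{\left(-33,m \right)}} = \frac{- \frac{1}{5446} - 4274}{258 + \left(-3 - 33\right)^{2}} = - \frac{23276205}{5446 \left(258 + \left(-36\right)^{2}\right)} = - \frac{23276205}{5446 \left(258 + 1296\right)} = - \frac{23276205}{5446 \cdot 1554} = \left(- \frac{23276205}{5446}\right) \frac{1}{1554} = - \frac{7758735}{2821028}$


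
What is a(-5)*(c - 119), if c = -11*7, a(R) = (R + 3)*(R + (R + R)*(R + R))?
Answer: 37240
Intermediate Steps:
a(R) = (3 + R)*(R + 4*R²) (a(R) = (3 + R)*(R + (2*R)*(2*R)) = (3 + R)*(R + 4*R²))
c = -77
a(-5)*(c - 119) = (-5*(3 + 4*(-5)² + 13*(-5)))*(-77 - 119) = -5*(3 + 4*25 - 65)*(-196) = -5*(3 + 100 - 65)*(-196) = -5*38*(-196) = -190*(-196) = 37240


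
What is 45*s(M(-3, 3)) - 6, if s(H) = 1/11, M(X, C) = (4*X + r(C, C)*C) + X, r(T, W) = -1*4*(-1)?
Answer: -21/11 ≈ -1.9091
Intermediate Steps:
r(T, W) = 4 (r(T, W) = -4*(-1) = 4)
M(X, C) = 4*C + 5*X (M(X, C) = (4*X + 4*C) + X = (4*C + 4*X) + X = 4*C + 5*X)
s(H) = 1/11
45*s(M(-3, 3)) - 6 = 45*(1/11) - 6 = 45/11 - 6 = -21/11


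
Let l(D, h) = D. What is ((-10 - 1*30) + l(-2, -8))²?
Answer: 1764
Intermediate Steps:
((-10 - 1*30) + l(-2, -8))² = ((-10 - 1*30) - 2)² = ((-10 - 30) - 2)² = (-40 - 2)² = (-42)² = 1764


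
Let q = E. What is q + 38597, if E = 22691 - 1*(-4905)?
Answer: 66193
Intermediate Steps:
E = 27596 (E = 22691 + 4905 = 27596)
q = 27596
q + 38597 = 27596 + 38597 = 66193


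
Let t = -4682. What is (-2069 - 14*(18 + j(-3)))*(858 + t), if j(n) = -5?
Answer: 8607824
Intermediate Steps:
(-2069 - 14*(18 + j(-3)))*(858 + t) = (-2069 - 14*(18 - 5))*(858 - 4682) = (-2069 - 14*13)*(-3824) = (-2069 - 182)*(-3824) = -2251*(-3824) = 8607824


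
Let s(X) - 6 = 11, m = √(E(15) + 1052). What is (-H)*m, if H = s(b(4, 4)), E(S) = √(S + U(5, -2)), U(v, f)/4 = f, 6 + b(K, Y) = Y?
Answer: -17*√(1052 + √7) ≈ -552.08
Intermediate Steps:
b(K, Y) = -6 + Y
U(v, f) = 4*f
E(S) = √(-8 + S) (E(S) = √(S + 4*(-2)) = √(S - 8) = √(-8 + S))
m = √(1052 + √7) (m = √(√(-8 + 15) + 1052) = √(√7 + 1052) = √(1052 + √7) ≈ 32.475)
s(X) = 17 (s(X) = 6 + 11 = 17)
H = 17
(-H)*m = (-1*17)*√(1052 + √7) = -17*√(1052 + √7)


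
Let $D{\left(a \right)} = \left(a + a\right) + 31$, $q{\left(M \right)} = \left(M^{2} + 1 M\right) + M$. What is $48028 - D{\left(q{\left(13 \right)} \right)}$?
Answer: $47607$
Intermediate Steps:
$q{\left(M \right)} = M^{2} + 2 M$ ($q{\left(M \right)} = \left(M^{2} + M\right) + M = \left(M + M^{2}\right) + M = M^{2} + 2 M$)
$D{\left(a \right)} = 31 + 2 a$ ($D{\left(a \right)} = 2 a + 31 = 31 + 2 a$)
$48028 - D{\left(q{\left(13 \right)} \right)} = 48028 - \left(31 + 2 \cdot 13 \left(2 + 13\right)\right) = 48028 - \left(31 + 2 \cdot 13 \cdot 15\right) = 48028 - \left(31 + 2 \cdot 195\right) = 48028 - \left(31 + 390\right) = 48028 - 421 = 47607$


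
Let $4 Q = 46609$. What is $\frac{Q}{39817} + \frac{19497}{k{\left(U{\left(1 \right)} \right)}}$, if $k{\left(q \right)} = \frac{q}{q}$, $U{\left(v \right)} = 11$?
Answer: $\frac{3105294805}{159268} \approx 19497.0$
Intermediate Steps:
$Q = \frac{46609}{4}$ ($Q = \frac{1}{4} \cdot 46609 = \frac{46609}{4} \approx 11652.0$)
$k{\left(q \right)} = 1$
$\frac{Q}{39817} + \frac{19497}{k{\left(U{\left(1 \right)} \right)}} = \frac{46609}{4 \cdot 39817} + \frac{19497}{1} = \frac{46609}{4} \cdot \frac{1}{39817} + 19497 \cdot 1 = \frac{46609}{159268} + 19497 = \frac{3105294805}{159268}$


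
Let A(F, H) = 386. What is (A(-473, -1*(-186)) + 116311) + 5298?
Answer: 121995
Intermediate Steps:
(A(-473, -1*(-186)) + 116311) + 5298 = (386 + 116311) + 5298 = 116697 + 5298 = 121995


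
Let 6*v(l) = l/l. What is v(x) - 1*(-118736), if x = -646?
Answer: 712417/6 ≈ 1.1874e+5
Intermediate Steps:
v(l) = ⅙ (v(l) = (l/l)/6 = (⅙)*1 = ⅙)
v(x) - 1*(-118736) = ⅙ - 1*(-118736) = ⅙ + 118736 = 712417/6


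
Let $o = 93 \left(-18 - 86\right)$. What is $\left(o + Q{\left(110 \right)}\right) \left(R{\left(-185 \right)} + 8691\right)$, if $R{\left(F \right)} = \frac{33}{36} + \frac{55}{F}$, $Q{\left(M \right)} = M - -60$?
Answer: $- \frac{18334484329}{222} \approx -8.2588 \cdot 10^{7}$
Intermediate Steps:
$o = -9672$ ($o = 93 \left(-104\right) = -9672$)
$Q{\left(M \right)} = 60 + M$ ($Q{\left(M \right)} = M + 60 = 60 + M$)
$R{\left(F \right)} = \frac{11}{12} + \frac{55}{F}$ ($R{\left(F \right)} = 33 \cdot \frac{1}{36} + \frac{55}{F} = \frac{11}{12} + \frac{55}{F}$)
$\left(o + Q{\left(110 \right)}\right) \left(R{\left(-185 \right)} + 8691\right) = \left(-9672 + \left(60 + 110\right)\right) \left(\left(\frac{11}{12} + \frac{55}{-185}\right) + 8691\right) = \left(-9672 + 170\right) \left(\left(\frac{11}{12} + 55 \left(- \frac{1}{185}\right)\right) + 8691\right) = - 9502 \left(\left(\frac{11}{12} - \frac{11}{37}\right) + 8691\right) = - 9502 \left(\frac{275}{444} + 8691\right) = \left(-9502\right) \frac{3859079}{444} = - \frac{18334484329}{222}$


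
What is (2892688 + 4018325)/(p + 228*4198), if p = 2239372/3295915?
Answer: 22778111411895/3154667506132 ≈ 7.2204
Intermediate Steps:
p = 2239372/3295915 (p = 2239372*(1/3295915) = 2239372/3295915 ≈ 0.67944)
(2892688 + 4018325)/(p + 228*4198) = (2892688 + 4018325)/(2239372/3295915 + 228*4198) = 6911013/(2239372/3295915 + 957144) = 6911013/(3154667506132/3295915) = 6911013*(3295915/3154667506132) = 22778111411895/3154667506132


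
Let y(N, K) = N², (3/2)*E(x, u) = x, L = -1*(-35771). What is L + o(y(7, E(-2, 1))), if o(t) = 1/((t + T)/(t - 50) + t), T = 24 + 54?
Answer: 2790137/78 ≈ 35771.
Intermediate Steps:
L = 35771
E(x, u) = 2*x/3
T = 78
o(t) = 1/(t + (78 + t)/(-50 + t)) (o(t) = 1/((t + 78)/(t - 50) + t) = 1/((78 + t)/(-50 + t) + t) = 1/(t + (78 + t)/(-50 + t)))
L + o(y(7, E(-2, 1))) = 35771 + (-50 + 7²)/(78 + (7²)² - 49*7²) = 35771 + (-50 + 49)/(78 + 49² - 49*49) = 35771 - 1/(78 + 2401 - 2401) = 35771 - 1/78 = 2790137/78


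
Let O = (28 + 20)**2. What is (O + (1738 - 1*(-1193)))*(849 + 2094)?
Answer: 15406605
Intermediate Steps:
O = 2304 (O = 48**2 = 2304)
(O + (1738 - 1*(-1193)))*(849 + 2094) = (2304 + (1738 - 1*(-1193)))*(849 + 2094) = (2304 + (1738 + 1193))*2943 = (2304 + 2931)*2943 = 5235*2943 = 15406605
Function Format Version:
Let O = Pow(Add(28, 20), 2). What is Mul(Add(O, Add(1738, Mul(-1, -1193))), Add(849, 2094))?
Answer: 15406605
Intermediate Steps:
O = 2304 (O = Pow(48, 2) = 2304)
Mul(Add(O, Add(1738, Mul(-1, -1193))), Add(849, 2094)) = Mul(Add(2304, Add(1738, Mul(-1, -1193))), Add(849, 2094)) = Mul(Add(2304, Add(1738, 1193)), 2943) = Mul(Add(2304, 2931), 2943) = Mul(5235, 2943) = 15406605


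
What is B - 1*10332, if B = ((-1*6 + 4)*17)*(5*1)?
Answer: -10502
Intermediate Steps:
B = -170 (B = ((-6 + 4)*17)*5 = -2*17*5 = -34*5 = -170)
B - 1*10332 = -170 - 1*10332 = -170 - 10332 = -10502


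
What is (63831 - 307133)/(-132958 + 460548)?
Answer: -121651/163795 ≈ -0.74270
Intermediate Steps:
(63831 - 307133)/(-132958 + 460548) = -243302/327590 = -243302*1/327590 = -121651/163795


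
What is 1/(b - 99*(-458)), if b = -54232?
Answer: -1/8890 ≈ -0.00011249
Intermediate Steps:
1/(b - 99*(-458)) = 1/(-54232 - 99*(-458)) = 1/(-54232 + 45342) = 1/(-8890) = -1/8890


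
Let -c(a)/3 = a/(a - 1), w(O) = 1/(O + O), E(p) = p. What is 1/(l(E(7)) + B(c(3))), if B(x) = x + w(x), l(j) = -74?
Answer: -18/1415 ≈ -0.012721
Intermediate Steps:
w(O) = 1/(2*O)
c(a) = -3*a/(-1 + a) (c(a) = -3*a/(a - 1) = -3*a/(-1 + a))
B(x) = x + 1/(2*x)
1/(l(E(7)) + B(c(3))) = 1/(-74 + (-3*3/(-1 + 3) + 1/(2*((-3*3/(-1 + 3)))))) = 1/(-74 + (-3*3/2 + 1/(2*((-3*3/2))))) = 1/(-74 + (-3*3*½ + 1/(2*((-3*3*½))))) = 1/(-74 + (-9/2 + 1/(2*(-9/2)))) = 1/(-74 + (-9/2 + (½)*(-2/9))) = 1/(-74 + (-9/2 - ⅑)) = 1/(-74 - 83/18) = 1/(-1415/18) = -18/1415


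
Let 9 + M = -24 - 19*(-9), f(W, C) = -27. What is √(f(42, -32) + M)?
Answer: √111 ≈ 10.536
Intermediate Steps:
M = 138 (M = -9 + (-24 - 19*(-9)) = -9 + (-24 + 171) = -9 + 147 = 138)
√(f(42, -32) + M) = √(-27 + 138) = √111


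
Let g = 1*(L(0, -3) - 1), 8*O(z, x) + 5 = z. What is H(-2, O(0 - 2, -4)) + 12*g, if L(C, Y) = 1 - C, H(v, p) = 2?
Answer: 2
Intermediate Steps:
O(z, x) = -5/8 + z/8
g = 0 (g = 1*((1 - 1*0) - 1) = 1*((1 + 0) - 1) = 1*(1 - 1) = 1*0 = 0)
H(-2, O(0 - 2, -4)) + 12*g = 2 + 12*0 = 2 + 0 = 2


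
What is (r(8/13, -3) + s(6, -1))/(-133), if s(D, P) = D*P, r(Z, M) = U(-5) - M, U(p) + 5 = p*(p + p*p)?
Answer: 108/133 ≈ 0.81203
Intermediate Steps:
U(p) = -5 + p*(p + p**2) (U(p) = -5 + p*(p + p*p) = -5 + p*(p + p**2))
r(Z, M) = -105 - M (r(Z, M) = (-5 + (-5)**2 + (-5)**3) - M = (-5 + 25 - 125) - M = -105 - M)
(r(8/13, -3) + s(6, -1))/(-133) = ((-105 - 1*(-3)) + 6*(-1))/(-133) = -((-105 + 3) - 6)/133 = -(-102 - 6)/133 = -1/133*(-108) = 108/133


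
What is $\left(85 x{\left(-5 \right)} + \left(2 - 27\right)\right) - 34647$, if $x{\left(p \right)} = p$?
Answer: $-35097$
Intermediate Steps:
$\left(85 x{\left(-5 \right)} + \left(2 - 27\right)\right) - 34647 = \left(85 \left(-5\right) + \left(2 - 27\right)\right) - 34647 = \left(-425 - 25\right) - 34647 = -450 - 34647 = -35097$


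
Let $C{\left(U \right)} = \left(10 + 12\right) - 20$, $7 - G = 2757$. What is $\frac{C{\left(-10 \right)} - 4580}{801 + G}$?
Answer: $\frac{4578}{1949} \approx 2.3489$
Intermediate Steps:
$G = -2750$ ($G = 7 - 2757 = -2750$)
$C{\left(U \right)} = 2$ ($C{\left(U \right)} = 22 - 20 = 2$)
$\frac{C{\left(-10 \right)} - 4580}{801 + G} = \frac{2 - 4580}{801 - 2750} = - \frac{4578}{-1949} = \left(-4578\right) \left(- \frac{1}{1949}\right) = \frac{4578}{1949}$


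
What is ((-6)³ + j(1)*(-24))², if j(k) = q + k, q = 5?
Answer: 129600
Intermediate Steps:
j(k) = 5 + k
((-6)³ + j(1)*(-24))² = ((-6)³ + (5 + 1)*(-24))² = (-216 + 6*(-24))² = (-216 - 144)² = (-360)² = 129600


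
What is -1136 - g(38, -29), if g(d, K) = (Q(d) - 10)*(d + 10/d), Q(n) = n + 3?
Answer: -44121/19 ≈ -2322.2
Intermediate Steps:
Q(n) = 3 + n
g(d, K) = (-7 + d)*(d + 10/d) (g(d, K) = ((3 + d) - 10)*(d + 10/d) = (-7 + d)*(d + 10/d))
-1136 - g(38, -29) = -1136 - (10 + 38**2 - 70/38 - 7*38) = -1136 - (10 + 1444 - 70*1/38 - 266) = -1136 - (10 + 1444 - 35/19 - 266) = -1136 - 1*22537/19 = -1136 - 22537/19 = -44121/19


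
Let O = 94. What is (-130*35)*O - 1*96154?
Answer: -523854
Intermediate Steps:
(-130*35)*O - 1*96154 = -130*35*94 - 1*96154 = -4550*94 - 96154 = -427700 - 96154 = -523854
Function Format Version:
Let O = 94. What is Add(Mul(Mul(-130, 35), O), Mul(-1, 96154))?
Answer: -523854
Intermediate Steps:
Add(Mul(Mul(-130, 35), O), Mul(-1, 96154)) = Add(Mul(Mul(-130, 35), 94), Mul(-1, 96154)) = Add(Mul(-4550, 94), -96154) = Add(-427700, -96154) = -523854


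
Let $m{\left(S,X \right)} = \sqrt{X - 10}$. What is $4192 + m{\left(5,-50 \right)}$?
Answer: $4192 + 2 i \sqrt{15} \approx 4192.0 + 7.746 i$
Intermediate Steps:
$m{\left(S,X \right)} = \sqrt{-10 + X}$
$4192 + m{\left(5,-50 \right)} = 4192 + \sqrt{-10 - 50} = 4192 + \sqrt{-60} = 4192 + 2 i \sqrt{15}$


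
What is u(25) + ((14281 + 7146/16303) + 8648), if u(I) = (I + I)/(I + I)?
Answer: 373834936/16303 ≈ 22930.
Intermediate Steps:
u(I) = 1 (u(I) = (2*I)/((2*I)) = (2*I)*(1/(2*I)) = 1)
u(25) + ((14281 + 7146/16303) + 8648) = 1 + ((14281 + 7146/16303) + 8648) = 1 + (232830289/16303 + 8648) = 1 + 373818633/16303 = 373834936/16303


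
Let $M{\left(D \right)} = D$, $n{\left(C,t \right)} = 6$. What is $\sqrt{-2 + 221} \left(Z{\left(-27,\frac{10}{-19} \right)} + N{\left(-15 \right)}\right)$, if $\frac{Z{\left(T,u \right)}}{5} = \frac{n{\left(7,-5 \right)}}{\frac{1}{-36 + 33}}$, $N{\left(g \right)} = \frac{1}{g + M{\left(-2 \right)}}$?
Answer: $- \frac{1531 \sqrt{219}}{17} \approx -1332.7$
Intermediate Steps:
$N{\left(g \right)} = \frac{1}{-2 + g}$ ($N{\left(g \right)} = \frac{1}{g - 2} = \frac{1}{-2 + g}$)
$Z{\left(T,u \right)} = -90$ ($Z{\left(T,u \right)} = 5 \frac{6}{\frac{1}{-36 + 33}} = 5 \frac{6}{\frac{1}{-3}} = 5 \frac{6}{- \frac{1}{3}} = 5 \cdot 6 \left(-3\right) = 5 \left(-18\right) = -90$)
$\sqrt{-2 + 221} \left(Z{\left(-27,\frac{10}{-19} \right)} + N{\left(-15 \right)}\right) = \sqrt{-2 + 221} \left(-90 + \frac{1}{-2 - 15}\right) = \sqrt{219} \left(-90 + \frac{1}{-17}\right) = \sqrt{219} \left(-90 - \frac{1}{17}\right) = \sqrt{219} \left(- \frac{1531}{17}\right) = - \frac{1531 \sqrt{219}}{17}$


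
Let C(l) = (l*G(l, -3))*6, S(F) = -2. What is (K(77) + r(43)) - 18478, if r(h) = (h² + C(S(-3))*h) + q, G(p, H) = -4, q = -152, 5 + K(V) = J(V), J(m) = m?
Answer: -14645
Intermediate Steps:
K(V) = -5 + V
C(l) = -24*l (C(l) = (l*(-4))*6 = -4*l*6 = -24*l)
r(h) = -152 + h² + 48*h (r(h) = (h² + (-24*(-2))*h) - 152 = (h² + 48*h) - 152 = -152 + h² + 48*h)
(K(77) + r(43)) - 18478 = ((-5 + 77) + (-152 + 43² + 48*43)) - 18478 = (72 + (-152 + 1849 + 2064)) - 18478 = (72 + 3761) - 18478 = 3833 - 18478 = -14645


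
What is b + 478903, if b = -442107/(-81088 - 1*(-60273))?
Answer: 9968808052/20815 ≈ 4.7892e+5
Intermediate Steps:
b = 442107/20815 (b = -442107/(-81088 + 60273) = -442107/(-20815) = -442107*(-1/20815) = 442107/20815 ≈ 21.240)
b + 478903 = 442107/20815 + 478903 = 9968808052/20815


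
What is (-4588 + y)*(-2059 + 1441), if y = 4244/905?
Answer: 2563399728/905 ≈ 2.8325e+6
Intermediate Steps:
y = 4244/905 (y = 4244*(1/905) = 4244/905 ≈ 4.6895)
(-4588 + y)*(-2059 + 1441) = (-4588 + 4244/905)*(-2059 + 1441) = -4147896/905*(-618) = 2563399728/905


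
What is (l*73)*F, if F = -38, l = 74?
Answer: -205276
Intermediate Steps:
(l*73)*F = (74*73)*(-38) = 5402*(-38) = -205276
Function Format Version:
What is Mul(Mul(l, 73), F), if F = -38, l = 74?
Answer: -205276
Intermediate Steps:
Mul(Mul(l, 73), F) = Mul(Mul(74, 73), -38) = Mul(5402, -38) = -205276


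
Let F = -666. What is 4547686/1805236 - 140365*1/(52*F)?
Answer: 102721853173/15629733288 ≈ 6.5722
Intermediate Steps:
4547686/1805236 - 140365*1/(52*F) = 4547686/1805236 - 140365/(52*(-666)) = 4547686*(1/1805236) - 140365/(-34632) = 2273843/902618 - 140365*(-1/34632) = 2273843/902618 + 140365/34632 = 102721853173/15629733288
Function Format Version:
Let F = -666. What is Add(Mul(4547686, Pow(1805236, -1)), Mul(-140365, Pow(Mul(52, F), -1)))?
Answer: Rational(102721853173, 15629733288) ≈ 6.5722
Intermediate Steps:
Add(Mul(4547686, Pow(1805236, -1)), Mul(-140365, Pow(Mul(52, F), -1))) = Add(Mul(4547686, Pow(1805236, -1)), Mul(-140365, Pow(Mul(52, -666), -1))) = Add(Mul(4547686, Rational(1, 1805236)), Mul(-140365, Pow(-34632, -1))) = Add(Rational(2273843, 902618), Mul(-140365, Rational(-1, 34632))) = Add(Rational(2273843, 902618), Rational(140365, 34632)) = Rational(102721853173, 15629733288)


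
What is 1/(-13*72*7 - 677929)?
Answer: -1/684481 ≈ -1.4610e-6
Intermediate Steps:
1/(-13*72*7 - 677929) = 1/(-936*7 - 677929) = 1/(-6552 - 677929) = 1/(-684481) = -1/684481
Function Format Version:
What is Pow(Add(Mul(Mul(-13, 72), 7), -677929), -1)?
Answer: Rational(-1, 684481) ≈ -1.4610e-6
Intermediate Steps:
Pow(Add(Mul(Mul(-13, 72), 7), -677929), -1) = Pow(Add(Mul(-936, 7), -677929), -1) = Pow(Add(-6552, -677929), -1) = Pow(-684481, -1) = Rational(-1, 684481)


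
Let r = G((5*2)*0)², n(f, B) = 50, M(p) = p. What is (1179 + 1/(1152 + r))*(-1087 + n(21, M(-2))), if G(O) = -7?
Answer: -1468371260/1201 ≈ -1.2226e+6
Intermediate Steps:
r = 49 (r = (-7)² = 49)
(1179 + 1/(1152 + r))*(-1087 + n(21, M(-2))) = (1179 + 1/(1152 + 49))*(-1087 + 50) = (1179 + 1/1201)*(-1037) = (1415980/1201)*(-1037) = -1468371260/1201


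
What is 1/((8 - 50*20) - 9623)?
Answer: -1/10615 ≈ -9.4206e-5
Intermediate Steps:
1/((8 - 50*20) - 9623) = 1/((8 - 1000) - 9623) = 1/(-992 - 9623) = 1/(-10615) = -1/10615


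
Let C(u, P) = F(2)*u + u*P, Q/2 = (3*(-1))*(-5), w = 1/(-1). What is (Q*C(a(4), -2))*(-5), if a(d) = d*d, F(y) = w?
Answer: 7200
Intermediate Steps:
w = -1
F(y) = -1
a(d) = d²
Q = 30 (Q = 2*((3*(-1))*(-5)) = 2*(-3*(-5)) = 2*15 = 30)
C(u, P) = -u + P*u (C(u, P) = -u + u*P = -u + P*u)
(Q*C(a(4), -2))*(-5) = (30*(4²*(-1 - 2)))*(-5) = (30*(16*(-3)))*(-5) = (30*(-48))*(-5) = -1440*(-5) = 7200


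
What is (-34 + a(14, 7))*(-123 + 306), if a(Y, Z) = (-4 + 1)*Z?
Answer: -10065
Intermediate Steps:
a(Y, Z) = -3*Z
(-34 + a(14, 7))*(-123 + 306) = (-34 - 3*7)*(-123 + 306) = (-34 - 21)*183 = -55*183 = -10065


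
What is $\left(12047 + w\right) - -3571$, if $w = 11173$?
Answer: $26791$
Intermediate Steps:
$\left(12047 + w\right) - -3571 = \left(12047 + 11173\right) - -3571 = 23220 + 3571 = 26791$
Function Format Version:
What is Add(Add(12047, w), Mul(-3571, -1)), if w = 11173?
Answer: 26791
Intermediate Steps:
Add(Add(12047, w), Mul(-3571, -1)) = Add(Add(12047, 11173), Mul(-3571, -1)) = Add(23220, 3571) = 26791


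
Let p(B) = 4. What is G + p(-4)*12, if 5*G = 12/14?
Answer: 1686/35 ≈ 48.171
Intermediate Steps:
G = 6/35 (G = (12/14)/5 = (12*(1/14))/5 = (⅕)*(6/7) = 6/35 ≈ 0.17143)
G + p(-4)*12 = 6/35 + 4*12 = 6/35 + 48 = 1686/35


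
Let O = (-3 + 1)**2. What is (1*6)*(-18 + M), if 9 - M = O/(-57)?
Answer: -1018/19 ≈ -53.579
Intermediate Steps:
O = 4 (O = (-2)**2 = 4)
M = 517/57 (M = 9 - 4/(-57) = 9 - 4*(-1)/57 = 9 - 1*(-4/57) = 9 + 4/57 = 517/57 ≈ 9.0702)
(1*6)*(-18 + M) = (1*6)*(-18 + 517/57) = 6*(-509/57) = -1018/19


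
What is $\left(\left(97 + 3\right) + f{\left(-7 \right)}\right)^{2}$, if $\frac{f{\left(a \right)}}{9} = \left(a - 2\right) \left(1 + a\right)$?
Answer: $343396$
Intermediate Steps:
$f{\left(a \right)} = 9 \left(1 + a\right) \left(-2 + a\right)$ ($f{\left(a \right)} = 9 \left(a - 2\right) \left(1 + a\right) = 9 \left(-2 + a\right) \left(1 + a\right) = 9 \left(1 + a\right) \left(-2 + a\right)$)
$\left(\left(97 + 3\right) + f{\left(-7 \right)}\right)^{2} = \left(\left(97 + 3\right) - \left(-45 - 441\right)\right)^{2} = \left(100 + \left(-18 + 63 + 9 \cdot 49\right)\right)^{2} = \left(100 + \left(-18 + 63 + 441\right)\right)^{2} = \left(100 + 486\right)^{2} = 586^{2} = 343396$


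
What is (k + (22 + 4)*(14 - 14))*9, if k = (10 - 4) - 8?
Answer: -18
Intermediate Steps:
k = -2 (k = 6 - 8 = -2)
(k + (22 + 4)*(14 - 14))*9 = (-2 + (22 + 4)*(14 - 14))*9 = (-2 + 26*0)*9 = (-2 + 0)*9 = -2*9 = -18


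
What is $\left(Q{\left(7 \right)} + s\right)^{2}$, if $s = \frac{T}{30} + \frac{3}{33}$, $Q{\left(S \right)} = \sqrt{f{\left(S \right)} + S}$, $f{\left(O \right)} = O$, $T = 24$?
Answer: $\frac{44751}{3025} + \frac{98 \sqrt{14}}{55} \approx 21.461$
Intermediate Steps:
$Q{\left(S \right)} = \sqrt{2} \sqrt{S}$ ($Q{\left(S \right)} = \sqrt{S + S} = \sqrt{2 S} = \sqrt{2} \sqrt{S}$)
$s = \frac{49}{55}$ ($s = \frac{24}{30} + \frac{3}{33} = 24 \cdot \frac{1}{30} + 3 \cdot \frac{1}{33} = \frac{4}{5} + \frac{1}{11} = \frac{49}{55} \approx 0.89091$)
$\left(Q{\left(7 \right)} + s\right)^{2} = \left(\sqrt{2} \sqrt{7} + \frac{49}{55}\right)^{2} = \left(\sqrt{14} + \frac{49}{55}\right)^{2} = \left(\frac{49}{55} + \sqrt{14}\right)^{2}$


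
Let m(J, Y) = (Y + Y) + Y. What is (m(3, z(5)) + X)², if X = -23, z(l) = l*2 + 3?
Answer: 256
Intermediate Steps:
z(l) = 3 + 2*l (z(l) = 2*l + 3 = 3 + 2*l)
m(J, Y) = 3*Y (m(J, Y) = 2*Y + Y = 3*Y)
(m(3, z(5)) + X)² = (3*(3 + 2*5) - 23)² = (3*(3 + 10) - 23)² = (3*13 - 23)² = (39 - 23)² = 16² = 256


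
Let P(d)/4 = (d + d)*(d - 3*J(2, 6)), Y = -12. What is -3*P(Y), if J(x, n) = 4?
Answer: -6912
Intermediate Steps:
P(d) = 8*d*(-12 + d) (P(d) = 4*((d + d)*(d - 3*4)) = 4*((2*d)*(d - 12)) = 4*((2*d)*(-12 + d)) = 4*(2*d*(-12 + d)) = 8*d*(-12 + d))
-3*P(Y) = -24*(-12)*(-12 - 12) = -24*(-12)*(-24) = -3*2304 = -6912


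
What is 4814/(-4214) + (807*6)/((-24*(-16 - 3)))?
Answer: 1517417/160132 ≈ 9.4760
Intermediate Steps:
4814/(-4214) + (807*6)/((-24*(-16 - 3))) = 4814*(-1/4214) + 4842/((-24*(-19))) = -2407/2107 + 4842/456 = -2407/2107 + 4842*(1/456) = -2407/2107 + 807/76 = 1517417/160132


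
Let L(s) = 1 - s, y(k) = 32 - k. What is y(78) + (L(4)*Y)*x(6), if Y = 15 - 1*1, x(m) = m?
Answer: -298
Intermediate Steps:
Y = 14 (Y = 15 - 1 = 14)
y(78) + (L(4)*Y)*x(6) = (32 - 1*78) + ((1 - 1*4)*14)*6 = (32 - 78) + ((1 - 4)*14)*6 = -46 - 3*14*6 = -46 - 42*6 = -46 - 252 = -298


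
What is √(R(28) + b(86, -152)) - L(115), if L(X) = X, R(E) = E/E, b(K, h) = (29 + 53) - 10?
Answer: -115 + √73 ≈ -106.46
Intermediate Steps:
b(K, h) = 72 (b(K, h) = 82 - 10 = 72)
R(E) = 1
√(R(28) + b(86, -152)) - L(115) = √(1 + 72) - 1*115 = √73 - 115 = -115 + √73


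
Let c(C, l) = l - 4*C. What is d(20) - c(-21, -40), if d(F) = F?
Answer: -24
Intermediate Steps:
d(20) - c(-21, -40) = 20 - (-40 - 4*(-21)) = 20 - (-40 + 84) = 20 - 1*44 = 20 - 44 = -24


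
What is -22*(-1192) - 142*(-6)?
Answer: 27076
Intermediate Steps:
-22*(-1192) - 142*(-6) = 26224 + 852 = 27076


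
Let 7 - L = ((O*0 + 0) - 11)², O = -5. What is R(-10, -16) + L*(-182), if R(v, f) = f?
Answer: 20732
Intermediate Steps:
L = -114 (L = 7 - ((-5*0 + 0) - 11)² = 7 - ((0 + 0) - 11)² = 7 - (0 - 11)² = 7 - 1*(-11)² = 7 - 1*121 = 7 - 121 = -114)
R(-10, -16) + L*(-182) = -16 - 114*(-182) = -16 + 20748 = 20732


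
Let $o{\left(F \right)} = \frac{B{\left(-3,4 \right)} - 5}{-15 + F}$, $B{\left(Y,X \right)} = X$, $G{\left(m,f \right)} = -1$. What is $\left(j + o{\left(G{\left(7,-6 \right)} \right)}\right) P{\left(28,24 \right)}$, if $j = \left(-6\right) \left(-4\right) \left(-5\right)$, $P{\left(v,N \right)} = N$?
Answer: $- \frac{5757}{2} \approx -2878.5$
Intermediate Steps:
$o{\left(F \right)} = - \frac{1}{-15 + F}$ ($o{\left(F \right)} = \frac{4 - 5}{-15 + F} = - \frac{1}{-15 + F}$)
$j = -120$ ($j = 24 \left(-5\right) = -120$)
$\left(j + o{\left(G{\left(7,-6 \right)} \right)}\right) P{\left(28,24 \right)} = \left(-120 - \frac{1}{-15 - 1}\right) 24 = \left(-120 - \frac{1}{-16}\right) 24 = \left(-120 - - \frac{1}{16}\right) 24 = \left(-120 + \frac{1}{16}\right) 24 = \left(- \frac{1919}{16}\right) 24 = - \frac{5757}{2}$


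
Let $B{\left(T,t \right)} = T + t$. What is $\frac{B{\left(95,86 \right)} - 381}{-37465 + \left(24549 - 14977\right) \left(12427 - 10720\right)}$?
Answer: $- \frac{200}{16301939} \approx -1.2268 \cdot 10^{-5}$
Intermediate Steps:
$\frac{B{\left(95,86 \right)} - 381}{-37465 + \left(24549 - 14977\right) \left(12427 - 10720\right)} = \frac{\left(95 + 86\right) - 381}{-37465 + \left(24549 - 14977\right) \left(12427 - 10720\right)} = \frac{181 - 381}{-37465 + 9572 \cdot 1707} = - \frac{200}{-37465 + 16339404} = - \frac{200}{16301939}$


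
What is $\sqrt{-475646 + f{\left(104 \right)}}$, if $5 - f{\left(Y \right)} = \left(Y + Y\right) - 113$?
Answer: $2 i \sqrt{118934} \approx 689.74 i$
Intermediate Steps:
$f{\left(Y \right)} = 118 - 2 Y$ ($f{\left(Y \right)} = 5 - \left(\left(Y + Y\right) - 113\right) = 5 - \left(2 Y - 113\right) = 5 - \left(-113 + 2 Y\right) = 118 - 2 Y$)
$\sqrt{-475646 + f{\left(104 \right)}} = \sqrt{-475646 + \left(118 - 208\right)} = \sqrt{-475646 - 90} = \sqrt{-475736} = 2 i \sqrt{118934}$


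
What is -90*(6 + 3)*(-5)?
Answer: 4050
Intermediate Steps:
-90*(6 + 3)*(-5) = -810*(-5) = -90*(-45) = 4050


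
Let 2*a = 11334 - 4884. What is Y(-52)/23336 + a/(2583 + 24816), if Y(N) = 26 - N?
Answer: 12899287/106563844 ≈ 0.12105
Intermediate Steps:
a = 3225 (a = (11334 - 4884)/2 = (½)*6450 = 3225)
Y(-52)/23336 + a/(2583 + 24816) = (26 - 1*(-52))/23336 + 3225/(2583 + 24816) = (26 + 52)*(1/23336) + 3225/27399 = 78*(1/23336) + 3225*(1/27399) = 39/11668 + 1075/9133 = 12899287/106563844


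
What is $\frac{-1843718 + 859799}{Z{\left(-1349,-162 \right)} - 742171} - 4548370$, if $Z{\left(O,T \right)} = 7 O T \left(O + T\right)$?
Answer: $- \frac{10516825699052971}{2312218597} \approx -4.5484 \cdot 10^{6}$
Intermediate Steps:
$Z{\left(O,T \right)} = 7 O T \left(O + T\right)$
$\frac{-1843718 + 859799}{Z{\left(-1349,-162 \right)} - 742171} - 4548370 = \frac{-1843718 + 859799}{7 \left(-1349\right) \left(-162\right) \left(-1349 - 162\right) - 742171} - 4548370 = - \frac{983919}{7 \left(-1349\right) \left(-162\right) \left(-1511\right) - 742171} - 4548370 = - \frac{983919}{-2311476426 - 742171} - 4548370 = - \frac{983919}{-2312218597} - 4548370 = \left(-983919\right) \left(- \frac{1}{2312218597}\right) - 4548370 = \frac{983919}{2312218597} - 4548370 = - \frac{10516825699052971}{2312218597}$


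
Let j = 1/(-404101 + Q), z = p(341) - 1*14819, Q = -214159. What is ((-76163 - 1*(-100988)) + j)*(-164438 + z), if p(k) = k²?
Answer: -241643706032256/154565 ≈ -1.5634e+9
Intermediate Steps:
z = 101462 (z = 341² - 1*14819 = 116281 - 14819 = 101462)
j = -1/618260 (j = 1/(-404101 - 214159) = 1/(-618260) = -1/618260 ≈ -1.6174e-6)
((-76163 - 1*(-100988)) + j)*(-164438 + z) = ((-76163 - 1*(-100988)) - 1/618260)*(-164438 + 101462) = ((-76163 + 100988) - 1/618260)*(-62976) = (24825 - 1/618260)*(-62976) = (15348304499/618260)*(-62976) = -241643706032256/154565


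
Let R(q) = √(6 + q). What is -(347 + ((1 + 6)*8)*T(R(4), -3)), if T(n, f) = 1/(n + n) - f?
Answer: -515 - 14*√10/5 ≈ -523.85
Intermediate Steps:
T(n, f) = 1/(2*n) - f
-(347 + ((1 + 6)*8)*T(R(4), -3)) = -(347 + ((1 + 6)*8)*(1/(2*(√(6 + 4))) - 1*(-3))) = -(347 + (7*8)*(1/(2*(√10)) + 3)) = -(347 + 56*((√10/10)/2 + 3)) = -(347 + 56*(√10/20 + 3)) = -(347 + 56*(3 + √10/20)) = -(347 + (168 + 14*√10/5)) = -(515 + 14*√10/5) = -515 - 14*√10/5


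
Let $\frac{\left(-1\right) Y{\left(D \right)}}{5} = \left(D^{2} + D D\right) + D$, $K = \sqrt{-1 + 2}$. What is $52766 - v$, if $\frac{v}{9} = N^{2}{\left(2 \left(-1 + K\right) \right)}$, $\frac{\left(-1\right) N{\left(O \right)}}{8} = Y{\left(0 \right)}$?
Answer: $52766$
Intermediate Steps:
$K = 1$ ($K = \sqrt{1} = 1$)
$Y{\left(D \right)} = - 10 D^{2} - 5 D$ ($Y{\left(D \right)} = - 5 \left(\left(D^{2} + D D\right) + D\right) = - 5 \left(\left(D^{2} + D^{2}\right) + D\right) = - 5 \left(2 D^{2} + D\right) = - 5 \left(D + 2 D^{2}\right) = - 10 D^{2} - 5 D$)
$N{\left(O \right)} = 0$ ($N{\left(O \right)} = - 8 \left(\left(-5\right) 0 \left(1 + 2 \cdot 0\right)\right) = - 8 \left(\left(-5\right) 0 \left(1 + 0\right)\right) = - 8 \left(\left(-5\right) 0 \cdot 1\right) = \left(-8\right) 0 = 0$)
$v = 0$ ($v = 9 \cdot 0^{2} = 9 \cdot 0 = 0$)
$52766 - v = 52766 - 0 = 52766 + 0 = 52766$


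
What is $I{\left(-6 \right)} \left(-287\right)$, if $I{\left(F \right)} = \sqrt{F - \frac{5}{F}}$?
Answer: $- \frac{287 i \sqrt{186}}{6} \approx - 652.36 i$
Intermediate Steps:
$I{\left(-6 \right)} \left(-287\right) = \sqrt{-6 - \frac{5}{-6}} \left(-287\right) = \sqrt{-6 - - \frac{5}{6}} \left(-287\right) = \sqrt{-6 + \frac{5}{6}} \left(-287\right) = \sqrt{- \frac{31}{6}} \left(-287\right) = \frac{i \sqrt{186}}{6} \left(-287\right) = - \frac{287 i \sqrt{186}}{6}$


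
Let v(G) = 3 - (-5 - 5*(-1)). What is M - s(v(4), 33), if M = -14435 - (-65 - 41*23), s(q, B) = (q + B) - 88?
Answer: -13375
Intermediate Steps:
v(G) = 3 (v(G) = 3 - (-5 + 5) = 3 - 1*0 = 3 + 0 = 3)
s(q, B) = -88 + B + q (s(q, B) = (B + q) - 88 = -88 + B + q)
M = -13427 (M = -14435 - (-65 - 943) = -14435 - 1*(-1008) = -14435 + 1008 = -13427)
M - s(v(4), 33) = -13427 - (-88 + 33 + 3) = -13427 - 1*(-52) = -13427 + 52 = -13375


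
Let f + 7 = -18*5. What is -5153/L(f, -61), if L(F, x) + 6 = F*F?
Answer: -5153/9403 ≈ -0.54802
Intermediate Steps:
f = -97 (f = -7 - 18*5 = -7 - 90 = -97)
L(F, x) = -6 + F² (L(F, x) = -6 + F*F = -6 + F²)
-5153/L(f, -61) = -5153/(-6 + (-97)²) = -5153/(-6 + 9409) = -5153/9403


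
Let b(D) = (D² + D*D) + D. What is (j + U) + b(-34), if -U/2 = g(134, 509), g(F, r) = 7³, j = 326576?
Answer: 328168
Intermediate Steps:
g(F, r) = 343
U = -686 (U = -2*343 = -686)
b(D) = D + 2*D² (b(D) = (D² + D²) + D = 2*D² + D = D + 2*D²)
(j + U) + b(-34) = (326576 - 686) - 34*(1 + 2*(-34)) = 325890 - 34*(1 - 68) = 325890 - 34*(-67) = 325890 + 2278 = 328168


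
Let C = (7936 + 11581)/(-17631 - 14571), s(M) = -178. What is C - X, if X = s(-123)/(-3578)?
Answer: -21119/32202 ≈ -0.65583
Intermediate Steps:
X = 89/1789 (X = -178/(-3578) = -178*(-1/3578) = 89/1789 ≈ 0.049748)
C = -19517/32202 (C = 19517/(-32202) = 19517*(-1/32202) = -19517/32202 ≈ -0.60608)
C - X = -19517/32202 - 1*89/1789 = -19517/32202 - 89/1789 = -21119/32202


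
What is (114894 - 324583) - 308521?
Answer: -518210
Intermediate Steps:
(114894 - 324583) - 308521 = -209689 - 308521 = -518210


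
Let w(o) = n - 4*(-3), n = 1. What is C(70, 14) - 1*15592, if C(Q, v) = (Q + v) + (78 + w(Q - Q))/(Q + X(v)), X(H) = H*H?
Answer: -589291/38 ≈ -15508.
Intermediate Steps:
X(H) = H²
w(o) = 13 (w(o) = 1 - 4*(-3) = 1 + 12 = 13)
C(Q, v) = Q + v + 91/(Q + v²) (C(Q, v) = (Q + v) + (78 + 13)/(Q + v²) = (Q + v) + 91/(Q + v²) = Q + v + 91/(Q + v²))
C(70, 14) - 1*15592 = (91 + 70² + 14³ + 70*14 + 70*14²)/(70 + 14²) - 1*15592 = (91 + 4900 + 2744 + 980 + 70*196)/(70 + 196) - 15592 = (91 + 4900 + 2744 + 980 + 13720)/266 - 15592 = (1/266)*22435 - 15592 = 3205/38 - 15592 = -589291/38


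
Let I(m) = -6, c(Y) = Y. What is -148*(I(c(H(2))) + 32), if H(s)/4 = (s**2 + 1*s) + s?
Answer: -3848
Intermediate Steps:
H(s) = 4*s**2 + 8*s (H(s) = 4*((s**2 + 1*s) + s) = 4*((s**2 + s) + s) = 4*((s + s**2) + s) = 4*(s**2 + 2*s) = 4*s**2 + 8*s)
-148*(I(c(H(2))) + 32) = -148*(-6 + 32) = -148*26 = -3848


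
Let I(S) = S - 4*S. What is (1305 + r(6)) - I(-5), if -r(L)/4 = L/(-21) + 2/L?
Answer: 27086/21 ≈ 1289.8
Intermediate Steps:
I(S) = -3*S
r(L) = -8/L + 4*L/21 (r(L) = -4*(L/(-21) + 2/L) = -4*(L*(-1/21) + 2/L) = -4*(-L/21 + 2/L) = -4*(2/L - L/21) = -8/L + 4*L/21)
(1305 + r(6)) - I(-5) = (1305 + (-8/6 + (4/21)*6)) - (-3)*(-5) = (1305 + (-8*1/6 + 8/7)) - 1*15 = (1305 + (-4/3 + 8/7)) - 15 = (1305 - 4/21) - 15 = 27401/21 - 15 = 27086/21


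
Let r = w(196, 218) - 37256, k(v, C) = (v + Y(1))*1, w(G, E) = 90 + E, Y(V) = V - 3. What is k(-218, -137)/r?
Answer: 55/9237 ≈ 0.0059543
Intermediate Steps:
Y(V) = -3 + V
k(v, C) = -2 + v (k(v, C) = (v + (-3 + 1))*1 = (v - 2)*1 = (-2 + v)*1 = -2 + v)
r = -36948 (r = (90 + 218) - 37256 = 308 - 37256 = -36948)
k(-218, -137)/r = (-2 - 218)/(-36948) = -220*(-1/36948) = 55/9237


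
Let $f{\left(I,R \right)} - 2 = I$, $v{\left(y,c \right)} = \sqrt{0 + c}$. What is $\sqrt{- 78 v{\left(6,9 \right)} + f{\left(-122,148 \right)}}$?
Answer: $i \sqrt{354} \approx 18.815 i$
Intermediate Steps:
$v{\left(y,c \right)} = \sqrt{c}$
$f{\left(I,R \right)} = 2 + I$
$\sqrt{- 78 v{\left(6,9 \right)} + f{\left(-122,148 \right)}} = \sqrt{- 78 \sqrt{9} + \left(2 - 122\right)} = \sqrt{\left(-78\right) 3 - 120} = \sqrt{-234 - 120} = \sqrt{-354} = i \sqrt{354}$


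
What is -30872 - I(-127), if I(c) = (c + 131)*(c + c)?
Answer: -29856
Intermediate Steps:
I(c) = 2*c*(131 + c) (I(c) = (131 + c)*(2*c) = 2*c*(131 + c))
-30872 - I(-127) = -30872 - 2*(-127)*(131 - 127) = -30872 - 2*(-127)*4 = -30872 - 1*(-1016) = -30872 + 1016 = -29856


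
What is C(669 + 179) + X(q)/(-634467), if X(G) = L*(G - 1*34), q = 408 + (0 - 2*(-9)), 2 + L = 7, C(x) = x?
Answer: 538026056/634467 ≈ 848.00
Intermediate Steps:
L = 5 (L = -2 + 7 = 5)
q = 426 (q = 408 + (0 + 18) = 408 + 18 = 426)
X(G) = -170 + 5*G (X(G) = 5*(G - 1*34) = 5*(G - 34) = 5*(-34 + G) = -170 + 5*G)
C(669 + 179) + X(q)/(-634467) = (669 + 179) + (-170 + 5*426)/(-634467) = 848 + (-170 + 2130)*(-1/634467) = 848 + 1960*(-1/634467) = 848 - 1960/634467 = 538026056/634467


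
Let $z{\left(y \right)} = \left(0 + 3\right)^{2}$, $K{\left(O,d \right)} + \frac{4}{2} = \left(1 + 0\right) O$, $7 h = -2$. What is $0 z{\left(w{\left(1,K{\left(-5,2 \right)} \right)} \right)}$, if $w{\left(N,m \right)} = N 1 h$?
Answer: $0$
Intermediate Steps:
$h = - \frac{2}{7}$ ($h = \frac{1}{7} \left(-2\right) = - \frac{2}{7} \approx -0.28571$)
$K{\left(O,d \right)} = -2 + O$ ($K{\left(O,d \right)} = -2 + \left(1 + 0\right) O = -2 + 1 O = -2 + O$)
$w{\left(N,m \right)} = - \frac{2 N}{7}$ ($w{\left(N,m \right)} = N 1 \left(- \frac{2}{7}\right) = N \left(- \frac{2}{7}\right) = - \frac{2 N}{7}$)
$z{\left(y \right)} = 9$ ($z{\left(y \right)} = 3^{2} = 9$)
$0 z{\left(w{\left(1,K{\left(-5,2 \right)} \right)} \right)} = 0 \cdot 9 = 0$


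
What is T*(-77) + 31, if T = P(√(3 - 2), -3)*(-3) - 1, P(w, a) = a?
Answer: -585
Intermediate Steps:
T = 8 (T = -3*(-3) - 1 = 9 - 1 = 8)
T*(-77) + 31 = 8*(-77) + 31 = -616 + 31 = -585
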